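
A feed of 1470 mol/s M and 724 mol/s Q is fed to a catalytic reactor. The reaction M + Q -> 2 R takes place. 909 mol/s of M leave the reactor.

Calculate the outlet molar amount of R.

For M: n = n₀ − 1ξ → 909 = 1470 − 1ξ, giving ξ = 561 mol/s.
Outlet amounts (n = n₀ + ν ξ):
  M: 1470 − 1(561) = 909
  Q: 724 − 1(561) = 163
  R: 0 + 2(561) = 1122

1120 mol/s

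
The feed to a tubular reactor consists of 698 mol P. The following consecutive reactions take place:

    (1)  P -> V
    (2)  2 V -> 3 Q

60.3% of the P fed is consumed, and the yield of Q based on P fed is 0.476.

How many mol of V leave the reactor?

199 mol

Conversion of P: P consumed = 1ξ₁ = 0.603 × 698 → ξ₁ = 420.9 mol.
Yield of Q: 3ξ₂ / 698 = 0.476 → ξ₂ = 110.7 mol.
Outlet amounts (n = n₀ + Σ ν·ξ):
  P: 698 − 1(420.9) = 277.1
  V: 0 + 1(420.9) − 2(110.7) = 199.4
  Q: 0 + 3(110.7) = 332.2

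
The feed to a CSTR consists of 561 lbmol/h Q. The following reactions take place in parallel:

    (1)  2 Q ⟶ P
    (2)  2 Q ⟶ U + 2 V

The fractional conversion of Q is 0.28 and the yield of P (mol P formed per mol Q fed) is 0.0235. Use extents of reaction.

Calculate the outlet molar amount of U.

65.4 lbmol/h

Yield of P: 1ξ₁ / 561 = 0.0235 → ξ₁ = 13.18 lbmol/h.
Conversion of Q: 2ξ₁ + 2ξ₂ = 0.28 × 561 = 157.1 → ξ₂ = 65.36 lbmol/h.
Outlet amounts (n = n₀ + Σ ν·ξ):
  Q: 561 − 2(13.18) − 2(65.36) = 403.9
  P: 0 + 1(13.18) = 13.18
  U: 0 + 1(65.36) = 65.36
  V: 0 + 2(65.36) = 130.7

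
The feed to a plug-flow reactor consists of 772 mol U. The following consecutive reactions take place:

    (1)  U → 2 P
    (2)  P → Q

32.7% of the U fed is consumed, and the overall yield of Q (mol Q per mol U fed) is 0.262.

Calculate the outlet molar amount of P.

Conversion of U: U consumed = 1ξ₁ = 0.327 × 772 → ξ₁ = 252.4 mol.
Yield of Q: 1ξ₂ / 772 = 0.262 → ξ₂ = 202.3 mol.
Outlet amounts (n = n₀ + Σ ν·ξ):
  U: 772 − 1(252.4) = 519.6
  P: 0 + 2(252.4) − 1(202.3) = 302.6
  Q: 0 + 1(202.3) = 202.3

303 mol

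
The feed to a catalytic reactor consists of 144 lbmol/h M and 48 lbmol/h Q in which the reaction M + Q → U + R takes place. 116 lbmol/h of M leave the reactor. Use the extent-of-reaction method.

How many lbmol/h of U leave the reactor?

28 lbmol/h

For M: n = n₀ − 1ξ → 116 = 144 − 1ξ, giving ξ = 28 lbmol/h.
Outlet amounts (n = n₀ + ν ξ):
  M: 144 − 1(28) = 116
  Q: 48 − 1(28) = 20
  U: 0 + 1(28) = 28
  R: 0 + 1(28) = 28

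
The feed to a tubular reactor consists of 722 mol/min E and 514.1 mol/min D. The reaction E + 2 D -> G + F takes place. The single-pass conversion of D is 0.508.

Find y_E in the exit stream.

D reacted = 0.508 × 514.1 = 261.2 mol/min; ν_D = −2, so ξ = 261.2/2 = 130.6 mol/min.
Outlet amounts (n = n₀ + ν ξ):
  E: 722 − 1(130.6) = 591.4
  D: 514.1 − 2(130.6) = 252.9
  G: 0 + 1(130.6) = 130.6
  F: 0 + 1(130.6) = 130.6
Total out = 1106 mol/min; y_E = 591.4 / 1106 = 0.535.

0.535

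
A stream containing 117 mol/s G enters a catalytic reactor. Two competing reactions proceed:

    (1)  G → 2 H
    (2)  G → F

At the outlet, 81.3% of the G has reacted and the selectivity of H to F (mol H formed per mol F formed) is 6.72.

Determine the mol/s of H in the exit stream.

Conversion of G: G consumed = 0.813 × 117 = 95.12 mol/s = 1ξ₁ + 1ξ₂.
Selectivity: 2ξ₁ / (1ξ₂) = 6.72 → ξ₁ = 3.36 ξ₂.
Substitute: (1·3.36 + 1) ξ₂ = 95.12 → ξ₂ = 21.82 mol/s, ξ₁ = 73.3 mol/s.
Outlet amounts (n = n₀ + Σ ν·ξ):
  G: 117 − 1(73.3) − 1(21.82) = 21.88
  H: 0 + 2(73.3) = 146.6
  F: 0 + 1(21.82) = 21.82

147 mol/s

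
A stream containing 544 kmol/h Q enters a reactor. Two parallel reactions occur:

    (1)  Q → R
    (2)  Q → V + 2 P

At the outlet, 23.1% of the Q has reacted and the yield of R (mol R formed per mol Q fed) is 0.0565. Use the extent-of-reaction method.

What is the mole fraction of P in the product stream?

Yield of R: 1ξ₁ / 544 = 0.0565 → ξ₁ = 30.74 kmol/h.
Conversion of Q: 1ξ₁ + 1ξ₂ = 0.231 × 544 = 125.7 → ξ₂ = 94.93 kmol/h.
Outlet amounts (n = n₀ + Σ ν·ξ):
  Q: 544 − 1(30.74) − 1(94.93) = 418.3
  R: 0 + 1(30.74) = 30.74
  V: 0 + 1(94.93) = 94.93
  P: 0 + 2(94.93) = 189.9
Total out = 733.9 kmol/h; y_P = 189.9 / 733.9 = 0.2587.

0.259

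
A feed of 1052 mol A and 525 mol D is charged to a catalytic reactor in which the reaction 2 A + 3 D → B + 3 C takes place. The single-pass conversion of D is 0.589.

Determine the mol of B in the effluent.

D reacted = 0.589 × 525 = 309.2 mol; ν_D = −3, so ξ = 309.2/3 = 103.1 mol.
Outlet amounts (n = n₀ + ν ξ):
  A: 1052 − 2(103.1) = 845.9
  D: 525 − 3(103.1) = 215.8
  B: 0 + 1(103.1) = 103.1
  C: 0 + 3(103.1) = 309.2

103 mol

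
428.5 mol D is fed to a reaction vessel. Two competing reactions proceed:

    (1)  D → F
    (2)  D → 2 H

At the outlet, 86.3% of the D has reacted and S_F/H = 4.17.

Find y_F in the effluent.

0.705

Conversion of D: D consumed = 0.863 × 428.5 = 369.8 mol = 1ξ₁ + 1ξ₂.
Selectivity: 1ξ₁ / (2ξ₂) = 4.17 → ξ₁ = 8.34 ξ₂.
Substitute: (1·8.34 + 1) ξ₂ = 369.8 → ξ₂ = 39.59 mol, ξ₁ = 330.2 mol.
Outlet amounts (n = n₀ + Σ ν·ξ):
  D: 428.5 − 1(330.2) − 1(39.59) = 58.7
  F: 0 + 1(330.2) = 330.2
  H: 0 + 2(39.59) = 79.19
Total out = 468.1 mol; y_F = 330.2 / 468.1 = 0.7054.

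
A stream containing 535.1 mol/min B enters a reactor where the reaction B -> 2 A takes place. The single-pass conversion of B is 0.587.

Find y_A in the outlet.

B reacted = 0.587 × 535.1 = 314.1 mol/min; ν_B = −1, so ξ = 314.1/1 = 314.1 mol/min.
Outlet amounts (n = n₀ + ν ξ):
  B: 535.1 − 1(314.1) = 221
  A: 0 + 2(314.1) = 628.2
Total out = 849.2 mol/min; y_A = 628.2 / 849.2 = 0.7398.

0.74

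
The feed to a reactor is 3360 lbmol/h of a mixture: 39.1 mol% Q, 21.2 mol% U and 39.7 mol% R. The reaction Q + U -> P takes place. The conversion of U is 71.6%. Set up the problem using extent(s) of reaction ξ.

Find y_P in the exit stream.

U reacted = 0.716 × 712.3 = 510 lbmol/h; ν_U = −1, so ξ = 510/1 = 510 lbmol/h.
Outlet amounts (n = n₀ + ν ξ):
  Q: 1314 − 1(510) = 803.7
  U: 712.3 − 1(510) = 202.3
  P: 0 + 1(510) = 510
  R: 1334 (inert)
Total out = 2850 lbmol/h; y_P = 510 / 2850 = 0.179.

0.179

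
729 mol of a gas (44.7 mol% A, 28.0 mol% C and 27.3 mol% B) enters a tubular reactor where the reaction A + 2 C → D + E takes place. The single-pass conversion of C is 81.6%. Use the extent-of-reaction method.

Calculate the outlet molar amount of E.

C reacted = 0.816 × 204.1 = 166.6 mol; ν_C = −2, so ξ = 166.6/2 = 83.28 mol.
Outlet amounts (n = n₀ + ν ξ):
  A: 325.9 − 1(83.28) = 242.6
  C: 204.1 − 2(83.28) = 37.56
  D: 0 + 1(83.28) = 83.28
  E: 0 + 1(83.28) = 83.28
  B: 199 (inert)

83.3 mol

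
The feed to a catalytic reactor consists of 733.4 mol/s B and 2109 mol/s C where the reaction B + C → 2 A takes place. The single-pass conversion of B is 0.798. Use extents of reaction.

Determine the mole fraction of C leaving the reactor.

0.536

B reacted = 0.798 × 733.4 = 585.3 mol/s; ν_B = −1, so ξ = 585.3/1 = 585.3 mol/s.
Outlet amounts (n = n₀ + ν ξ):
  B: 733.4 − 1(585.3) = 148.1
  C: 2109 − 1(585.3) = 1524
  A: 0 + 2(585.3) = 1171
Total out = 2842 mol/s; y_C = 1524 / 2842 = 0.5361.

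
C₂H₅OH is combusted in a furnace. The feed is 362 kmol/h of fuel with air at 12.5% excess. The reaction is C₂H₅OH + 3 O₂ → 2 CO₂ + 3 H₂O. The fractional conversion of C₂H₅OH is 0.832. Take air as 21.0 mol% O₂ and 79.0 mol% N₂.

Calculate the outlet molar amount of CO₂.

Stoichiometric O₂ = 3 × 362 = 1086 kmol/h; O₂ fed = 1086 × 1.125 = 1222 kmol/h.
N₂ fed = 1222 × 79/21 = 4596 kmol/h.
Fuel reacted = 0.832 × 362 → ξ = 301.2 kmol/h.
Outlet (n = n₀ + ν ξ):
  C₂H₅OH: 362 − 1(301.2) = 60.82
  O₂: 1222 − 3(301.2) = 318.2
  N₂: 4596 (inert)
  CO₂: 0 + 2(301.2) = 602.4
  H₂O: 0 + 3(301.2) = 903.6

602 kmol/h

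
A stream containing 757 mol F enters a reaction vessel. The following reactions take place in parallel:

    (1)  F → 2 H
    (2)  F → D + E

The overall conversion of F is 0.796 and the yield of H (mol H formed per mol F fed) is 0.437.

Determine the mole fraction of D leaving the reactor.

Yield of H: 2ξ₁ / 757 = 0.437 → ξ₁ = 165.4 mol.
Conversion of F: 1ξ₁ + 1ξ₂ = 0.796 × 757 = 602.6 → ξ₂ = 437.2 mol.
Outlet amounts (n = n₀ + Σ ν·ξ):
  F: 757 − 1(165.4) − 1(437.2) = 154.4
  H: 0 + 2(165.4) = 330.8
  D: 0 + 1(437.2) = 437.2
  E: 0 + 1(437.2) = 437.2
Total out = 1360 mol; y_D = 437.2 / 1360 = 0.3215.

0.322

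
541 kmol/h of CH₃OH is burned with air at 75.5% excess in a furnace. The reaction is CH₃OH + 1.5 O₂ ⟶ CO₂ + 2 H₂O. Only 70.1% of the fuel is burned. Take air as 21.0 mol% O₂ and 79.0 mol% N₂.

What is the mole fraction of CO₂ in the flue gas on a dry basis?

0.0562

Stoichiometric O₂ = 1.5 × 541 = 811.5 kmol/h; O₂ fed = 811.5 × 1.755 = 1424 kmol/h.
N₂ fed = 1424 × 79/21 = 5358 kmol/h.
Fuel reacted = 0.701 × 541 → ξ = 379.2 kmol/h.
Outlet (n = n₀ + ν ξ):
  CH₃OH: 541 − 1(379.2) = 161.8
  O₂: 1424 − 1.5(379.2) = 855.3
  N₂: 5358 (inert)
  CO₂: 0 + 1(379.2) = 379.2
  H₂O: 0 + 2(379.2) = 758.5
Dry total = 6754 kmol/h; y_CO₂ (dry) = 379.2 / 6754 = 0.05615.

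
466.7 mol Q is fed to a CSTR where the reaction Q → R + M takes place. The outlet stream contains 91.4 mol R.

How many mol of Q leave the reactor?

375 mol

For R: n = n₀ + 1ξ → 91.4 = 0 + 1ξ, giving ξ = 91.4 mol.
Outlet amounts (n = n₀ + ν ξ):
  Q: 466.7 − 1(91.4) = 375.3
  R: 0 + 1(91.4) = 91.4
  M: 0 + 1(91.4) = 91.4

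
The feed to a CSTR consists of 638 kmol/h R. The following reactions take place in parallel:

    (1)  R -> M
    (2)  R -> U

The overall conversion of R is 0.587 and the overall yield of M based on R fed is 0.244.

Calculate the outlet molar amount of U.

Yield of M: 1ξ₁ / 638 = 0.244 → ξ₁ = 155.7 kmol/h.
Conversion of R: 1ξ₁ + 1ξ₂ = 0.587 × 638 = 374.5 → ξ₂ = 218.8 kmol/h.
Outlet amounts (n = n₀ + Σ ν·ξ):
  R: 638 − 1(155.7) − 1(218.8) = 263.5
  M: 0 + 1(155.7) = 155.7
  U: 0 + 1(218.8) = 218.8

219 kmol/h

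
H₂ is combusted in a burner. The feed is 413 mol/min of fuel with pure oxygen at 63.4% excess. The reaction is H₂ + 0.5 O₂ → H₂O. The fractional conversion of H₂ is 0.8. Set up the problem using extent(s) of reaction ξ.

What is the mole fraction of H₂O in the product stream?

0.565

Stoichiometric O₂ = 0.5 × 413 = 206.5 mol/min; O₂ fed = 206.5 × 1.634 = 337.4 mol/min.
Fuel reacted = 0.8 × 413 → ξ = 330.4 mol/min.
Outlet (n = n₀ + ν ξ):
  H₂: 413 − 1(330.4) = 82.6
  O₂: 337.4 − 0.5(330.4) = 172.2
  H₂O: 0 + 1(330.4) = 330.4
Total out = 585.2 mol/min; y_H₂O = 330.4 / 585.2 = 0.5646.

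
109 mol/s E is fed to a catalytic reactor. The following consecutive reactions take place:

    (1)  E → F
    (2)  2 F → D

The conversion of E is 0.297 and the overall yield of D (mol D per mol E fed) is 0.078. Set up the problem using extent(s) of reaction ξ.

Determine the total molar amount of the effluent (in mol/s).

Conversion of E: E consumed = 1ξ₁ = 0.297 × 109 → ξ₁ = 32.37 mol/s.
Yield of D: 1ξ₂ / 109 = 0.078 → ξ₂ = 8.502 mol/s.
Outlet amounts (n = n₀ + Σ ν·ξ):
  E: 109 − 1(32.37) = 76.63
  F: 0 + 1(32.37) − 2(8.502) = 15.37
  D: 0 + 1(8.502) = 8.502
Total out = 76.63 + 15.37 + 8.502 = 100.5 mol/s.

100 mol/s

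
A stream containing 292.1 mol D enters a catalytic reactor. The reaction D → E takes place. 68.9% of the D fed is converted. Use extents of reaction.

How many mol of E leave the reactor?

D reacted = 0.689 × 292.1 = 201.3 mol; ν_D = −1, so ξ = 201.3/1 = 201.3 mol.
Outlet amounts (n = n₀ + ν ξ):
  D: 292.1 − 1(201.3) = 90.84
  E: 0 + 1(201.3) = 201.3

201 mol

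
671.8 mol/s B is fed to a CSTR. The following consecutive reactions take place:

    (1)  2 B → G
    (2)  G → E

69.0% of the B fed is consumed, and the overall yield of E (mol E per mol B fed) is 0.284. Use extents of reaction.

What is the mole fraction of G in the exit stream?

0.0931

Conversion of B: B consumed = 2ξ₁ = 0.69 × 671.8 → ξ₁ = 231.8 mol/s.
Yield of E: 1ξ₂ / 671.8 = 0.284 → ξ₂ = 190.8 mol/s.
Outlet amounts (n = n₀ + Σ ν·ξ):
  B: 671.8 − 2(231.8) = 208.3
  G: 0 + 1(231.8) − 1(190.8) = 40.98
  E: 0 + 1(190.8) = 190.8
Total out = 440 mol/s; y_G = 40.98 / 440 = 0.09313.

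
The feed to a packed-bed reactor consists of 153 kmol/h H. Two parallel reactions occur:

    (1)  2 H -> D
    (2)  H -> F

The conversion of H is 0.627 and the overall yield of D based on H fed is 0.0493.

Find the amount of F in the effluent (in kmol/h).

80.8 kmol/h

Yield of D: 1ξ₁ / 153 = 0.0493 → ξ₁ = 7.543 kmol/h.
Conversion of H: 2ξ₁ + 1ξ₂ = 0.627 × 153 = 95.93 → ξ₂ = 80.85 kmol/h.
Outlet amounts (n = n₀ + Σ ν·ξ):
  H: 153 − 2(7.543) − 1(80.85) = 57.07
  D: 0 + 1(7.543) = 7.543
  F: 0 + 1(80.85) = 80.85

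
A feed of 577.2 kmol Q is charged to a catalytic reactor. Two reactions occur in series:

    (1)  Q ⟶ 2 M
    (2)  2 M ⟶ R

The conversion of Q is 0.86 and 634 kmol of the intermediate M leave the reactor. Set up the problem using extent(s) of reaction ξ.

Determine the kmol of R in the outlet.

Conversion of Q: Q consumed = 1ξ₁ = 0.86 × 577.2 → ξ₁ = 496.4 kmol.
M balance: n_M = 0 + 2ξ₁ − 2ξ₂ = 634 → ξ₂ = (2·496.4 − 634)/2 = 179.4 kmol.
Outlet amounts (n = n₀ + Σ ν·ξ):
  Q: 577.2 − 1(496.4) = 80.81
  M: 0 + 2(496.4) − 2(179.4) = 634
  R: 0 + 1(179.4) = 179.4

179 kmol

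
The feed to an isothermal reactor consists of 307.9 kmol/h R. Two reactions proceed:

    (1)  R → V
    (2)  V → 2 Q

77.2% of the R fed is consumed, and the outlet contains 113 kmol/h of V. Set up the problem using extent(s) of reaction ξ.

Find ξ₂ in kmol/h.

Conversion of R: R consumed = 1ξ₁ = 0.772 × 307.9 → ξ₁ = 237.7 kmol/h.
V balance: n_V = 0 + 1ξ₁ − 1ξ₂ = 113 → ξ₂ = (1·237.7 − 113)/1 = 124.7 kmol/h.
Outlet amounts (n = n₀ + Σ ν·ξ):
  R: 307.9 − 1(237.7) = 70.2
  V: 0 + 1(237.7) − 1(124.7) = 113
  Q: 0 + 2(124.7) = 249.4

ξ₂ = 125 kmol/h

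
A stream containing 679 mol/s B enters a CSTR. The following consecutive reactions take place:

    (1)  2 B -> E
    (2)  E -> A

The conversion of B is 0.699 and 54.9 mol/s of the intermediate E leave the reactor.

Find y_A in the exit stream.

0.413

Conversion of B: B consumed = 2ξ₁ = 0.699 × 679 → ξ₁ = 237.3 mol/s.
E balance: n_E = 0 + 1ξ₁ − 1ξ₂ = 54.9 → ξ₂ = (1·237.3 − 54.9)/1 = 182.4 mol/s.
Outlet amounts (n = n₀ + Σ ν·ξ):
  B: 679 − 2(237.3) = 204.4
  E: 0 + 1(237.3) − 1(182.4) = 54.9
  A: 0 + 1(182.4) = 182.4
Total out = 441.7 mol/s; y_A = 182.4 / 441.7 = 0.413.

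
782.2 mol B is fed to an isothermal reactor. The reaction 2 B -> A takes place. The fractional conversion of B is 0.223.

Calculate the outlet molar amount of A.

B reacted = 0.223 × 782.2 = 174.4 mol; ν_B = −2, so ξ = 174.4/2 = 87.22 mol.
Outlet amounts (n = n₀ + ν ξ):
  B: 782.2 − 2(87.22) = 607.8
  A: 0 + 1(87.22) = 87.22

87.2 mol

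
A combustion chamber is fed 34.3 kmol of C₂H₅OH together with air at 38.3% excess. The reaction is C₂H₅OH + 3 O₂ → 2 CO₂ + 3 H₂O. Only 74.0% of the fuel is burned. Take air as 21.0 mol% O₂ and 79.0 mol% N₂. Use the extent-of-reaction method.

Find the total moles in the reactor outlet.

737 kmol

Stoichiometric O₂ = 3 × 34.3 = 102.9 kmol; O₂ fed = 102.9 × 1.383 = 142.3 kmol.
N₂ fed = 142.3 × 79/21 = 535.4 kmol.
Fuel reacted = 0.74 × 34.3 → ξ = 25.38 kmol.
Outlet (n = n₀ + ν ξ):
  C₂H₅OH: 34.3 − 1(25.38) = 8.918
  O₂: 142.3 − 3(25.38) = 66.16
  N₂: 535.4 (inert)
  CO₂: 0 + 2(25.38) = 50.76
  H₂O: 0 + 3(25.38) = 76.15
Total out = 8.918 + 66.16 + 535.4 + 50.76 + 76.15 = 737.4 kmol.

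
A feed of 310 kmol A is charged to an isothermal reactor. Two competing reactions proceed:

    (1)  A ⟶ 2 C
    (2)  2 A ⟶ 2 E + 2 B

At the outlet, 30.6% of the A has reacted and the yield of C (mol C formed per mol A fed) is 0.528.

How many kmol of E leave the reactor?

Yield of C: 2ξ₁ / 310 = 0.528 → ξ₁ = 81.84 kmol.
Conversion of A: 1ξ₁ + 2ξ₂ = 0.306 × 310 = 94.86 → ξ₂ = 6.51 kmol.
Outlet amounts (n = n₀ + Σ ν·ξ):
  A: 310 − 1(81.84) − 2(6.51) = 215.1
  C: 0 + 2(81.84) = 163.7
  E: 0 + 2(6.51) = 13.02
  B: 0 + 2(6.51) = 13.02

13 kmol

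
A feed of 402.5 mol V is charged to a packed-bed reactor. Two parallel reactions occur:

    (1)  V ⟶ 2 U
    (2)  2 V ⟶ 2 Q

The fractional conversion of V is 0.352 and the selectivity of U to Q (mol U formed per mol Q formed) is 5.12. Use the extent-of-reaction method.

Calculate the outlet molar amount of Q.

39.8 mol

Conversion of V: V consumed = 0.352 × 402.5 = 141.7 mol = 1ξ₁ + 2ξ₂.
Selectivity: 2ξ₁ / (2ξ₂) = 5.12 → ξ₁ = 5.12 ξ₂.
Substitute: (1·5.12 + 2) ξ₂ = 141.7 → ξ₂ = 19.9 mol, ξ₁ = 101.9 mol.
Outlet amounts (n = n₀ + Σ ν·ξ):
  V: 402.5 − 1(101.9) − 2(19.9) = 260.8
  U: 0 + 2(101.9) = 203.8
  Q: 0 + 2(19.9) = 39.8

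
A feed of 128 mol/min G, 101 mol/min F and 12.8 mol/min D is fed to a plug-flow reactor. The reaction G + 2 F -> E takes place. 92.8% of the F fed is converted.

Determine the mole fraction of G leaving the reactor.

F reacted = 0.928 × 101 = 93.73 mol/min; ν_F = −2, so ξ = 93.73/2 = 46.86 mol/min.
Outlet amounts (n = n₀ + ν ξ):
  G: 128 − 1(46.86) = 81.14
  F: 101 − 2(46.86) = 7.272
  E: 0 + 1(46.86) = 46.86
  D: 12.8 (inert)
Total out = 148.1 mol/min; y_G = 81.14 / 148.1 = 0.5479.

0.548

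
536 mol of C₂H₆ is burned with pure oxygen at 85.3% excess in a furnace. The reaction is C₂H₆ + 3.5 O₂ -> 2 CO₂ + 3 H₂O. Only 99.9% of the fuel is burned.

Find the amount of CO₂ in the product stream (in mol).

1070 mol

Stoichiometric O₂ = 3.5 × 536 = 1876 mol; O₂ fed = 1876 × 1.853 = 3476 mol.
Fuel reacted = 0.999 × 536 → ξ = 535.5 mol.
Outlet (n = n₀ + ν ξ):
  C₂H₆: 536 − 1(535.5) = 0.536
  O₂: 3476 − 3.5(535.5) = 1602
  CO₂: 0 + 2(535.5) = 1071
  H₂O: 0 + 3(535.5) = 1606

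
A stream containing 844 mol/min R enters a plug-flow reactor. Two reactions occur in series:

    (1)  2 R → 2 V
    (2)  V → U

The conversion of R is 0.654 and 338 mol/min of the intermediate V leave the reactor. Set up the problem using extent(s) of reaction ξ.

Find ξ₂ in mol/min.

ξ₂ = 214 mol/min

Conversion of R: R consumed = 2ξ₁ = 0.654 × 844 → ξ₁ = 276 mol/min.
V balance: n_V = 0 + 2ξ₁ − 1ξ₂ = 338 → ξ₂ = (2·276 − 338)/1 = 214 mol/min.
Outlet amounts (n = n₀ + Σ ν·ξ):
  R: 844 − 2(276) = 292
  V: 0 + 2(276) − 1(214) = 338
  U: 0 + 1(214) = 214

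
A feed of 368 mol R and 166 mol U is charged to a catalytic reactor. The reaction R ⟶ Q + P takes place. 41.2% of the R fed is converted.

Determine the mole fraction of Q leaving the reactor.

0.221

R reacted = 0.412 × 368 = 151.6 mol; ν_R = −1, so ξ = 151.6/1 = 151.6 mol.
Outlet amounts (n = n₀ + ν ξ):
  R: 368 − 1(151.6) = 216.4
  Q: 0 + 1(151.6) = 151.6
  P: 0 + 1(151.6) = 151.6
  U: 166 (inert)
Total out = 685.6 mol; y_Q = 151.6 / 685.6 = 0.2211.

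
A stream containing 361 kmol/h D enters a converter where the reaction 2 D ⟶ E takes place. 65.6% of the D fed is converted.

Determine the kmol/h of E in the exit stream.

118 kmol/h

D reacted = 0.656 × 361 = 236.8 kmol/h; ν_D = −2, so ξ = 236.8/2 = 118.4 kmol/h.
Outlet amounts (n = n₀ + ν ξ):
  D: 361 − 2(118.4) = 124.2
  E: 0 + 1(118.4) = 118.4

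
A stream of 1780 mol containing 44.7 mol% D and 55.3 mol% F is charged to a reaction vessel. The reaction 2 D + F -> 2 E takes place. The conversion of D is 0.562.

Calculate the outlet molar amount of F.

761 mol

D reacted = 0.562 × 795.7 = 447.2 mol; ν_D = −2, so ξ = 447.2/2 = 223.6 mol.
Outlet amounts (n = n₀ + ν ξ):
  D: 795.7 − 2(223.6) = 348.5
  F: 984.3 − 1(223.6) = 760.8
  E: 0 + 2(223.6) = 447.2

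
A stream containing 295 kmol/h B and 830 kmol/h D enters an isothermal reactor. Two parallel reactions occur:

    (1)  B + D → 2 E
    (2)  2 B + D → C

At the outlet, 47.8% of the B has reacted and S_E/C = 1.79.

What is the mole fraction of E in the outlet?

0.0848

Conversion of B: B consumed = 0.478 × 295 = 141 kmol/h = 1ξ₁ + 2ξ₂.
Selectivity: 2ξ₁ / (1ξ₂) = 1.79 → ξ₁ = 0.895 ξ₂.
Substitute: (1·0.895 + 2) ξ₂ = 141 → ξ₂ = 48.71 kmol/h, ξ₁ = 43.59 kmol/h.
Outlet amounts (n = n₀ + Σ ν·ξ):
  B: 295 − 1(43.59) − 2(48.71) = 154
  D: 830 − 1(43.59) − 1(48.71) = 737.7
  E: 0 + 2(43.59) = 87.19
  C: 0 + 1(48.71) = 48.71
Total out = 1028 kmol/h; y_E = 87.19 / 1028 = 0.08485.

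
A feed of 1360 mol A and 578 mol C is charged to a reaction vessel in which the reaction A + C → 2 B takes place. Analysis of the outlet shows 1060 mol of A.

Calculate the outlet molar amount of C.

For A: n = n₀ − 1ξ → 1060 = 1360 − 1ξ, giving ξ = 300 mol.
Outlet amounts (n = n₀ + ν ξ):
  A: 1360 − 1(300) = 1060
  C: 578 − 1(300) = 278
  B: 0 + 2(300) = 600

278 mol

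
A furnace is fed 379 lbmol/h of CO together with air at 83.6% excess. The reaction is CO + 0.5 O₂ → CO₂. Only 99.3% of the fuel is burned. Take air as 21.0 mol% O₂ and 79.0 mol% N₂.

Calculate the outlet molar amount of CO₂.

376 lbmol/h

Stoichiometric O₂ = 0.5 × 379 = 189.5 lbmol/h; O₂ fed = 189.5 × 1.836 = 347.9 lbmol/h.
N₂ fed = 347.9 × 79/21 = 1309 lbmol/h.
Fuel reacted = 0.993 × 379 → ξ = 376.3 lbmol/h.
Outlet (n = n₀ + ν ξ):
  CO: 379 − 1(376.3) = 2.653
  O₂: 347.9 − 0.5(376.3) = 159.7
  N₂: 1309 (inert)
  CO₂: 0 + 1(376.3) = 376.3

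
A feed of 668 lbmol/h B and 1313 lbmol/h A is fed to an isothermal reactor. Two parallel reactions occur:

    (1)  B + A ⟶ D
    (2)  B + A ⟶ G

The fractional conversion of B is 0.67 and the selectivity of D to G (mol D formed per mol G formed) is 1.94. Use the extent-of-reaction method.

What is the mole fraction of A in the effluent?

0.564

Conversion of B: B consumed = 0.67 × 668 = 447.6 lbmol/h = 1ξ₁ + 1ξ₂.
Selectivity: 1ξ₁ / (1ξ₂) = 1.94 → ξ₁ = 1.94 ξ₂.
Substitute: (1·1.94 + 1) ξ₂ = 447.6 → ξ₂ = 152.2 lbmol/h, ξ₁ = 295.3 lbmol/h.
Outlet amounts (n = n₀ + Σ ν·ξ):
  B: 668 − 1(295.3) − 1(152.2) = 220.4
  A: 1313 − 1(295.3) − 1(152.2) = 865.4
  D: 0 + 1(295.3) = 295.3
  G: 0 + 1(152.2) = 152.2
Total out = 1533 lbmol/h; y_A = 865.4 / 1533 = 0.5644.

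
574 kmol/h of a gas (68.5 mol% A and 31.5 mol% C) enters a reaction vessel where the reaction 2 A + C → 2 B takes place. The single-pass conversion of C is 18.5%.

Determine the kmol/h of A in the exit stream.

C reacted = 0.185 × 180.8 = 33.45 kmol/h; ν_C = −1, so ξ = 33.45/1 = 33.45 kmol/h.
Outlet amounts (n = n₀ + ν ξ):
  A: 393.2 − 2(33.45) = 326.3
  C: 180.8 − 1(33.45) = 147.4
  B: 0 + 2(33.45) = 66.9

326 kmol/h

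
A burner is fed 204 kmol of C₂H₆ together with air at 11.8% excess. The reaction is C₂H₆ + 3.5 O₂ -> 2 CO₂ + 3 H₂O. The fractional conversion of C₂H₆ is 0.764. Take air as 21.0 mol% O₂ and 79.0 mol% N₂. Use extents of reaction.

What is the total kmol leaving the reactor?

4080 kmol

Stoichiometric O₂ = 3.5 × 204 = 714 kmol; O₂ fed = 714 × 1.118 = 798.3 kmol.
N₂ fed = 798.3 × 79/21 = 3003 kmol.
Fuel reacted = 0.764 × 204 → ξ = 155.9 kmol.
Outlet (n = n₀ + ν ξ):
  C₂H₆: 204 − 1(155.9) = 48.14
  O₂: 798.3 − 3.5(155.9) = 252.8
  N₂: 3003 (inert)
  CO₂: 0 + 2(155.9) = 311.7
  H₂O: 0 + 3(155.9) = 467.6
Total out = 48.14 + 252.8 + 3003 + 311.7 + 467.6 = 4083 kmol.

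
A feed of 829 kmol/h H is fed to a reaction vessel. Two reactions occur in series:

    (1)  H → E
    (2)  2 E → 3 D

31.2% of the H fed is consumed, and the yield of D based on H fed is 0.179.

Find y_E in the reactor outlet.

0.182

Conversion of H: H consumed = 1ξ₁ = 0.312 × 829 → ξ₁ = 258.6 kmol/h.
Yield of D: 3ξ₂ / 829 = 0.179 → ξ₂ = 49.46 kmol/h.
Outlet amounts (n = n₀ + Σ ν·ξ):
  H: 829 − 1(258.6) = 570.4
  E: 0 + 1(258.6) − 2(49.46) = 159.7
  D: 0 + 3(49.46) = 148.4
Total out = 878.5 kmol/h; y_E = 159.7 / 878.5 = 0.1818.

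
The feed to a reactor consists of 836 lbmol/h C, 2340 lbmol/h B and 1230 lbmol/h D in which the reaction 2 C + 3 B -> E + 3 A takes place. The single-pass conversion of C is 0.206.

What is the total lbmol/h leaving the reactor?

4320 lbmol/h

C reacted = 0.206 × 836 = 172.2 lbmol/h; ν_C = −2, so ξ = 172.2/2 = 86.11 lbmol/h.
Outlet amounts (n = n₀ + ν ξ):
  C: 836 − 2(86.11) = 663.8
  B: 2340 − 3(86.11) = 2082
  E: 0 + 1(86.11) = 86.11
  A: 0 + 3(86.11) = 258.3
  D: 1230 (inert)
Total out = 663.8 + 2082 + 86.11 + 258.3 + 1230 = 4320 lbmol/h.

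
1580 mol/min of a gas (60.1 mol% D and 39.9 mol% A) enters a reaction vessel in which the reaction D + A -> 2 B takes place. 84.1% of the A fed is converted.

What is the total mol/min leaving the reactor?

A reacted = 0.841 × 630.4 = 530.2 mol/min; ν_A = −1, so ξ = 530.2/1 = 530.2 mol/min.
Outlet amounts (n = n₀ + ν ξ):
  D: 949.6 − 1(530.2) = 419.4
  A: 630.4 − 1(530.2) = 100.2
  B: 0 + 2(530.2) = 1060
Total out = 419.4 + 100.2 + 1060 = 1580 mol/min.

1580 mol/min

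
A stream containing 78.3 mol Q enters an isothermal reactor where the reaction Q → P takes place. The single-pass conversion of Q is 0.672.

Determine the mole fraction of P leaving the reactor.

Q reacted = 0.672 × 78.3 = 52.62 mol; ν_Q = −1, so ξ = 52.62/1 = 52.62 mol.
Outlet amounts (n = n₀ + ν ξ):
  Q: 78.3 − 1(52.62) = 25.68
  P: 0 + 1(52.62) = 52.62
Total out = 78.3 mol; y_P = 52.62 / 78.3 = 0.672.

0.672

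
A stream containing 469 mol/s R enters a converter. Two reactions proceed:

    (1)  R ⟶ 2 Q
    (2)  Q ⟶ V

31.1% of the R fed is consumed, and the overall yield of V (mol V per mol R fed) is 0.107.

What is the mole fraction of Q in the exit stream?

Conversion of R: R consumed = 1ξ₁ = 0.311 × 469 → ξ₁ = 145.9 mol/s.
Yield of V: 1ξ₂ / 469 = 0.107 → ξ₂ = 50.18 mol/s.
Outlet amounts (n = n₀ + Σ ν·ξ):
  R: 469 − 1(145.9) = 323.1
  Q: 0 + 2(145.9) − 1(50.18) = 241.5
  V: 0 + 1(50.18) = 50.18
Total out = 614.9 mol/s; y_Q = 241.5 / 614.9 = 0.3928.

0.393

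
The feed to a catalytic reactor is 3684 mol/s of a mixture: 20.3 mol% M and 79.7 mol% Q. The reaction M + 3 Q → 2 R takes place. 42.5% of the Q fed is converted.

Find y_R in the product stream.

Q reacted = 0.425 × 2936 = 1248 mol/s; ν_Q = −3, so ξ = 1248/3 = 416 mol/s.
Outlet amounts (n = n₀ + ν ξ):
  M: 747.9 − 1(416) = 331.9
  Q: 2936 − 3(416) = 1688
  R: 0 + 2(416) = 831.9
Total out = 2852 mol/s; y_R = 831.9 / 2852 = 0.2917.

0.292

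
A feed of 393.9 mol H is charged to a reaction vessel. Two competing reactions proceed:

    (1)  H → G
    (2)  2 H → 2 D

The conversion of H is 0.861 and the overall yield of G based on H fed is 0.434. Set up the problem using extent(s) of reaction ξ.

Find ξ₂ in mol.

Yield of G: 1ξ₁ / 393.9 = 0.434 → ξ₁ = 171 mol.
Conversion of H: 1ξ₁ + 2ξ₂ = 0.861 × 393.9 = 339.1 → ξ₂ = 84.1 mol.
Outlet amounts (n = n₀ + Σ ν·ξ):
  H: 393.9 − 1(171) − 2(84.1) = 54.75
  G: 0 + 1(171) = 171
  D: 0 + 2(84.1) = 168.2

ξ₂ = 84.1 mol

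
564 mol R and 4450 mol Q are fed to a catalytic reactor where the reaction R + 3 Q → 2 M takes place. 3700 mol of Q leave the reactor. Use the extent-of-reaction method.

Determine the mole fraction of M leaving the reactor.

0.111

For Q: n = n₀ − 3ξ → 3700 = 4450 − 3ξ, giving ξ = 250 mol.
Outlet amounts (n = n₀ + ν ξ):
  R: 564 − 1(250) = 314
  Q: 4450 − 3(250) = 3700
  M: 0 + 2(250) = 500
Total out = 4514 mol; y_M = 500 / 4514 = 0.1108.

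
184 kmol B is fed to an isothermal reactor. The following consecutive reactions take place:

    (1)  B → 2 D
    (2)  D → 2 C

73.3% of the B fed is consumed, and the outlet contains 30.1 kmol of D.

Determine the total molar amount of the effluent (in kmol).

Conversion of B: B consumed = 1ξ₁ = 0.733 × 184 → ξ₁ = 134.9 kmol.
D balance: n_D = 0 + 2ξ₁ − 1ξ₂ = 30.1 → ξ₂ = (2·134.9 − 30.1)/1 = 239.6 kmol.
Outlet amounts (n = n₀ + Σ ν·ξ):
  B: 184 − 1(134.9) = 49.13
  D: 0 + 2(134.9) − 1(239.6) = 30.1
  C: 0 + 2(239.6) = 479.3
Total out = 49.13 + 30.1 + 479.3 = 558.5 kmol.

559 kmol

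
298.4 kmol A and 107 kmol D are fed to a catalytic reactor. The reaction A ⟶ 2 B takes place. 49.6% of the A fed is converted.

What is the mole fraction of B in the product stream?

A reacted = 0.496 × 298.4 = 148 kmol; ν_A = −1, so ξ = 148/1 = 148 kmol.
Outlet amounts (n = n₀ + ν ξ):
  A: 298.4 − 1(148) = 150.4
  B: 0 + 2(148) = 296
  D: 107 (inert)
Total out = 553.4 kmol; y_B = 296 / 553.4 = 0.5349.

0.535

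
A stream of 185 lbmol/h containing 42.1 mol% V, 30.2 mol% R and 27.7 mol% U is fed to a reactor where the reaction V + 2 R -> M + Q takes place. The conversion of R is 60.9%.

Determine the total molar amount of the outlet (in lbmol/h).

R reacted = 0.609 × 55.87 = 34.02 lbmol/h; ν_R = −2, so ξ = 34.02/2 = 17.01 lbmol/h.
Outlet amounts (n = n₀ + ν ξ):
  V: 77.89 − 1(17.01) = 60.87
  R: 55.87 − 2(17.01) = 21.85
  M: 0 + 1(17.01) = 17.01
  Q: 0 + 1(17.01) = 17.01
  U: 51.24 (inert)
Total out = 60.87 + 21.85 + 17.01 + 17.01 + 51.24 = 168 lbmol/h.

168 lbmol/h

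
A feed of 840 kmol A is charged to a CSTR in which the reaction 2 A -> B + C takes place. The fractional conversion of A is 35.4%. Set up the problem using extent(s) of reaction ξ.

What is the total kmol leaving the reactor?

A reacted = 0.354 × 840 = 297.4 kmol; ν_A = −2, so ξ = 297.4/2 = 148.7 kmol.
Outlet amounts (n = n₀ + ν ξ):
  A: 840 − 2(148.7) = 542.6
  B: 0 + 1(148.7) = 148.7
  C: 0 + 1(148.7) = 148.7
Total out = 542.6 + 148.7 + 148.7 = 840 kmol.

840 kmol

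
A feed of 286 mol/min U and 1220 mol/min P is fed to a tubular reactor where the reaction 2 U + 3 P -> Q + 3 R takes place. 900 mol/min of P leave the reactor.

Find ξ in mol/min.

For P: n = n₀ − 3ξ → 900 = 1220 − 3ξ, giving ξ = 106.7 mol/min.
Outlet amounts (n = n₀ + ν ξ):
  U: 286 − 2(106.7) = 72.67
  P: 1220 − 3(106.7) = 900
  Q: 0 + 1(106.7) = 106.7
  R: 0 + 3(106.7) = 320

ξ = 107 mol/min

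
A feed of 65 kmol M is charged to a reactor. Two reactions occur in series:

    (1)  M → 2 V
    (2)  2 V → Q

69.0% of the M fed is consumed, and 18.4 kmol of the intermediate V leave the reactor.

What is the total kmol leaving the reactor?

Conversion of M: M consumed = 1ξ₁ = 0.69 × 65 → ξ₁ = 44.85 kmol.
V balance: n_V = 0 + 2ξ₁ − 2ξ₂ = 18.4 → ξ₂ = (2·44.85 − 18.4)/2 = 35.65 kmol.
Outlet amounts (n = n₀ + Σ ν·ξ):
  M: 65 − 1(44.85) = 20.15
  V: 0 + 2(44.85) − 2(35.65) = 18.4
  Q: 0 + 1(35.65) = 35.65
Total out = 20.15 + 18.4 + 35.65 = 74.2 kmol.

74.2 kmol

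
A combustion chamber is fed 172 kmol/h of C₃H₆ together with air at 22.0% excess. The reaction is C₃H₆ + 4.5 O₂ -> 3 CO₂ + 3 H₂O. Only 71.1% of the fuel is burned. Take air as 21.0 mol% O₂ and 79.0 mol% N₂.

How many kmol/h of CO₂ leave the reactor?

Stoichiometric O₂ = 4.5 × 172 = 774 kmol/h; O₂ fed = 774 × 1.220 = 944.3 kmol/h.
N₂ fed = 944.3 × 79/21 = 3552 kmol/h.
Fuel reacted = 0.711 × 172 → ξ = 122.3 kmol/h.
Outlet (n = n₀ + ν ξ):
  C₃H₆: 172 − 1(122.3) = 49.71
  O₂: 944.3 − 4.5(122.3) = 394
  N₂: 3552 (inert)
  CO₂: 0 + 3(122.3) = 366.9
  H₂O: 0 + 3(122.3) = 366.9

367 kmol/h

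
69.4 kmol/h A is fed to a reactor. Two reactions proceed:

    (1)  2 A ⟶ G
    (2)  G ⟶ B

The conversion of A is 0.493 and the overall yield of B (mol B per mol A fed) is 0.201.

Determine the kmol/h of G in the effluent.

3.16 kmol/h

Conversion of A: A consumed = 2ξ₁ = 0.493 × 69.4 → ξ₁ = 17.11 kmol/h.
Yield of B: 1ξ₂ / 69.4 = 0.201 → ξ₂ = 13.95 kmol/h.
Outlet amounts (n = n₀ + Σ ν·ξ):
  A: 69.4 − 2(17.11) = 35.19
  G: 0 + 1(17.11) − 1(13.95) = 3.158
  B: 0 + 1(13.95) = 13.95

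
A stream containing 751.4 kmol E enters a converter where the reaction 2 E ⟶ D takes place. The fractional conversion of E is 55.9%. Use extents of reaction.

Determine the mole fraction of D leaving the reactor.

E reacted = 0.559 × 751.4 = 420 kmol; ν_E = −2, so ξ = 420/2 = 210 kmol.
Outlet amounts (n = n₀ + ν ξ):
  E: 751.4 − 2(210) = 331.4
  D: 0 + 1(210) = 210
Total out = 541.4 kmol; y_D = 210 / 541.4 = 0.3879.

0.388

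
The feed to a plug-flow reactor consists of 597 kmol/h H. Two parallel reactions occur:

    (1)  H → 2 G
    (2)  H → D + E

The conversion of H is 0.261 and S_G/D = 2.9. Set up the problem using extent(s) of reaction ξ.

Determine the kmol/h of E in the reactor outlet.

63.6 kmol/h

Conversion of H: H consumed = 0.261 × 597 = 155.8 kmol/h = 1ξ₁ + 1ξ₂.
Selectivity: 2ξ₁ / (1ξ₂) = 2.9 → ξ₁ = 1.45 ξ₂.
Substitute: (1·1.45 + 1) ξ₂ = 155.8 → ξ₂ = 63.6 kmol/h, ξ₁ = 92.22 kmol/h.
Outlet amounts (n = n₀ + Σ ν·ξ):
  H: 597 − 1(92.22) − 1(63.6) = 441.2
  G: 0 + 2(92.22) = 184.4
  D: 0 + 1(63.6) = 63.6
  E: 0 + 1(63.6) = 63.6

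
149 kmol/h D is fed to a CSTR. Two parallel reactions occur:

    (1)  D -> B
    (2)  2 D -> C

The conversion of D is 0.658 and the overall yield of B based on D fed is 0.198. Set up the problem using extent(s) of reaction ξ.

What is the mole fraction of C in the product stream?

0.299

Yield of B: 1ξ₁ / 149 = 0.198 → ξ₁ = 29.5 kmol/h.
Conversion of D: 1ξ₁ + 2ξ₂ = 0.658 × 149 = 98.04 → ξ₂ = 34.27 kmol/h.
Outlet amounts (n = n₀ + Σ ν·ξ):
  D: 149 − 1(29.5) − 2(34.27) = 50.96
  B: 0 + 1(29.5) = 29.5
  C: 0 + 1(34.27) = 34.27
Total out = 114.7 kmol/h; y_C = 34.27 / 114.7 = 0.2987.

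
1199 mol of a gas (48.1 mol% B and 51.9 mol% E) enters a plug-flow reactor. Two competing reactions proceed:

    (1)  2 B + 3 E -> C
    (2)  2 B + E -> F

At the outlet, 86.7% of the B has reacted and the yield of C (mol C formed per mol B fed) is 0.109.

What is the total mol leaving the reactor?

573 mol

Yield of C: 1ξ₁ / 576.7 = 0.109 → ξ₁ = 62.86 mol.
Conversion of B: 2ξ₁ + 2ξ₂ = 0.867 × 576.7 = 500 → ξ₂ = 187.1 mol.
Outlet amounts (n = n₀ + Σ ν·ξ):
  B: 576.7 − 2(62.86) − 2(187.1) = 76.7
  E: 622.3 − 3(62.86) − 1(187.1) = 246.5
  C: 0 + 1(62.86) = 62.86
  F: 0 + 1(187.1) = 187.1
Total out = 76.7 + 246.5 + 62.86 + 187.1 = 573.3 mol.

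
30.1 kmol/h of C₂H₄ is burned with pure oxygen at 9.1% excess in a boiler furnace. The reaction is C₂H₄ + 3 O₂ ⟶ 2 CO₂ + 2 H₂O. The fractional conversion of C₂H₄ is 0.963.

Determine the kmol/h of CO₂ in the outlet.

58 kmol/h

Stoichiometric O₂ = 3 × 30.1 = 90.3 kmol/h; O₂ fed = 90.3 × 1.091 = 98.52 kmol/h.
Fuel reacted = 0.963 × 30.1 → ξ = 28.99 kmol/h.
Outlet (n = n₀ + ν ξ):
  C₂H₄: 30.1 − 1(28.99) = 1.114
  O₂: 98.52 − 3(28.99) = 11.56
  CO₂: 0 + 2(28.99) = 57.97
  H₂O: 0 + 2(28.99) = 57.97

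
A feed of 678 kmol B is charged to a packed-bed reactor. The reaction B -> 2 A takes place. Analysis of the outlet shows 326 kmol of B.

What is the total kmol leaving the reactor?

For B: n = n₀ − 1ξ → 326 = 678 − 1ξ, giving ξ = 352 kmol.
Outlet amounts (n = n₀ + ν ξ):
  B: 678 − 1(352) = 326
  A: 0 + 2(352) = 704
Total out = 326 + 704 = 1030 kmol.

1030 kmol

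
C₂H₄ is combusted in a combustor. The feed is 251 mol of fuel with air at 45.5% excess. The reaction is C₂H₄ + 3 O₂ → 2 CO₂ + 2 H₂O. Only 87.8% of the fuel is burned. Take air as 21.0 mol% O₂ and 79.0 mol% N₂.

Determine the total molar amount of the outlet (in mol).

5470 mol

Stoichiometric O₂ = 3 × 251 = 753 mol; O₂ fed = 753 × 1.455 = 1096 mol.
N₂ fed = 1096 × 79/21 = 4122 mol.
Fuel reacted = 0.878 × 251 → ξ = 220.4 mol.
Outlet (n = n₀ + ν ξ):
  C₂H₄: 251 − 1(220.4) = 30.62
  O₂: 1096 − 3(220.4) = 434.5
  N₂: 4122 (inert)
  CO₂: 0 + 2(220.4) = 440.8
  H₂O: 0 + 2(220.4) = 440.8
Total out = 30.62 + 434.5 + 4122 + 440.8 + 440.8 = 5468 mol.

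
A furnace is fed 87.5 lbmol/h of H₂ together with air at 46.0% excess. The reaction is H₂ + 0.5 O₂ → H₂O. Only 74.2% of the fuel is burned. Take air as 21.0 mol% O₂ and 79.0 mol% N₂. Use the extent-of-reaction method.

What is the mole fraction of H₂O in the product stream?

Stoichiometric O₂ = 0.5 × 87.5 = 43.75 lbmol/h; O₂ fed = 43.75 × 1.460 = 63.88 lbmol/h.
N₂ fed = 63.88 × 79/21 = 240.3 lbmol/h.
Fuel reacted = 0.742 × 87.5 → ξ = 64.92 lbmol/h.
Outlet (n = n₀ + ν ξ):
  H₂: 87.5 − 1(64.92) = 22.58
  O₂: 63.88 − 0.5(64.92) = 31.41
  N₂: 240.3 (inert)
  H₂O: 0 + 1(64.92) = 64.92
Total out = 359.2 lbmol/h; y_H₂O = 64.92 / 359.2 = 0.1807.

0.181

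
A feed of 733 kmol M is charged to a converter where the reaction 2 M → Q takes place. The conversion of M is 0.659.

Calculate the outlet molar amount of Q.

242 kmol

M reacted = 0.659 × 733 = 483 kmol; ν_M = −2, so ξ = 483/2 = 241.5 kmol.
Outlet amounts (n = n₀ + ν ξ):
  M: 733 − 2(241.5) = 250
  Q: 0 + 1(241.5) = 241.5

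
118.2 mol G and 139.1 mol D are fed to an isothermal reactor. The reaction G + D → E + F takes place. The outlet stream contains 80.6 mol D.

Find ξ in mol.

ξ = 58.5 mol

For D: n = n₀ − 1ξ → 80.6 = 139.1 − 1ξ, giving ξ = 58.5 mol.
Outlet amounts (n = n₀ + ν ξ):
  G: 118.2 − 1(58.5) = 59.7
  D: 139.1 − 1(58.5) = 80.6
  E: 0 + 1(58.5) = 58.5
  F: 0 + 1(58.5) = 58.5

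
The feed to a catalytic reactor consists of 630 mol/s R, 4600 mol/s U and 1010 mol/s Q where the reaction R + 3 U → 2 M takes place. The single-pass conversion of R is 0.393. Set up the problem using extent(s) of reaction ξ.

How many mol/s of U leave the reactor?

3860 mol/s

R reacted = 0.393 × 630 = 247.6 mol/s; ν_R = −1, so ξ = 247.6/1 = 247.6 mol/s.
Outlet amounts (n = n₀ + ν ξ):
  R: 630 − 1(247.6) = 382.4
  U: 4600 − 3(247.6) = 3857
  M: 0 + 2(247.6) = 495.2
  Q: 1010 (inert)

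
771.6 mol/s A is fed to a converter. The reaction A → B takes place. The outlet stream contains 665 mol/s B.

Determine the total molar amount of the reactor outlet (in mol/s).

772 mol/s

For B: n = n₀ + 1ξ → 665 = 0 + 1ξ, giving ξ = 665 mol/s.
Outlet amounts (n = n₀ + ν ξ):
  A: 771.6 − 1(665) = 106.6
  B: 0 + 1(665) = 665
Total out = 106.6 + 665 = 771.6 mol/s.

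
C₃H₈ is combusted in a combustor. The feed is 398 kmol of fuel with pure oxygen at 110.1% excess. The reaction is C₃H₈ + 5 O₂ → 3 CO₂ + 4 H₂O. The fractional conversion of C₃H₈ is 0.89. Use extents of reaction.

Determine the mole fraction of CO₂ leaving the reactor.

Stoichiometric O₂ = 5 × 398 = 1990 kmol; O₂ fed = 1990 × 2.101 = 4181 kmol.
Fuel reacted = 0.89 × 398 → ξ = 354.2 kmol.
Outlet (n = n₀ + ν ξ):
  C₃H₈: 398 − 1(354.2) = 43.78
  O₂: 4181 − 5(354.2) = 2410
  CO₂: 0 + 3(354.2) = 1063
  H₂O: 0 + 4(354.2) = 1417
Total out = 4933 kmol; y_CO₂ = 1063 / 4933 = 0.2154.

0.215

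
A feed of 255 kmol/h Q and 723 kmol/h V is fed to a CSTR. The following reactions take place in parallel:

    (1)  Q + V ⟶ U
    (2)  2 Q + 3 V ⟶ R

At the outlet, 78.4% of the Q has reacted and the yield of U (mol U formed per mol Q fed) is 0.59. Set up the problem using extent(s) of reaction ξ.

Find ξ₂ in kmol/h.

ξ₂ = 24.7 kmol/h

Yield of U: 1ξ₁ / 255 = 0.59 → ξ₁ = 150.4 kmol/h.
Conversion of Q: 1ξ₁ + 2ξ₂ = 0.784 × 255 = 199.9 → ξ₂ = 24.74 kmol/h.
Outlet amounts (n = n₀ + Σ ν·ξ):
  Q: 255 − 1(150.4) − 2(24.74) = 55.08
  V: 723 − 1(150.4) − 3(24.74) = 498.3
  U: 0 + 1(150.4) = 150.4
  R: 0 + 1(24.74) = 24.74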